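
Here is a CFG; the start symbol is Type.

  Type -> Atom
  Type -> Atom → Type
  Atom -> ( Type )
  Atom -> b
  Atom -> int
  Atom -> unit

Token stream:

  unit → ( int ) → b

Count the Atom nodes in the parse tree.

4

[Type [Atom unit] → [Type [Atom ( [Type [Atom int]] )] → [Type [Atom b]]]]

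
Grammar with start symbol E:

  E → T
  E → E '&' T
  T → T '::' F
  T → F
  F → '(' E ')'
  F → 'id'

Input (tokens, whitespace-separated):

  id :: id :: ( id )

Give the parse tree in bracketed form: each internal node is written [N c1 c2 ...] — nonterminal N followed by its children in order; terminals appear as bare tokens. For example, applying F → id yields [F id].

E
T
T :: F
T :: F :: F
F :: F :: F
id :: F :: F
id :: id :: F
id :: id :: ( E )
id :: id :: ( T )
id :: id :: ( F )
id :: id :: ( id )

[E [T [T [T [F id]] :: [F id]] :: [F ( [E [T [F id]]] )]]]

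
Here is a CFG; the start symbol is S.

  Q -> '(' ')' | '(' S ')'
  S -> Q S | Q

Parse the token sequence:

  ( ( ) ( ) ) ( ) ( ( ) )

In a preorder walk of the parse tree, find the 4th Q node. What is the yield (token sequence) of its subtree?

[S [Q ( [S [Q ( )] [S [Q ( )]]] )] [S [Q ( )] [S [Q ( [S [Q ( )]] )]]]]

( )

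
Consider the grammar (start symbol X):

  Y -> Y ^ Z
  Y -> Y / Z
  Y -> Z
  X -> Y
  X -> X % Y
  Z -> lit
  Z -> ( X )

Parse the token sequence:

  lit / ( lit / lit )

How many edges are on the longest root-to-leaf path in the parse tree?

7

[X [Y [Y [Z lit]] / [Z ( [X [Y [Y [Z lit]] / [Z lit]]] )]]]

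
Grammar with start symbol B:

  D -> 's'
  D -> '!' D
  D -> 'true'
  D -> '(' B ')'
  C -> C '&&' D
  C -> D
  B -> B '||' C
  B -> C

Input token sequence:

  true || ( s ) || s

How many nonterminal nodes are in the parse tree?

[B [B [B [C [D true]]] || [C [D ( [B [C [D s]]] )]]] || [C [D s]]]

12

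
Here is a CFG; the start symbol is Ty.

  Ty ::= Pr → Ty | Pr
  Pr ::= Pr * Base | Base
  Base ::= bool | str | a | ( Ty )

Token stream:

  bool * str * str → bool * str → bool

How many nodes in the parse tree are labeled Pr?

6

[Ty [Pr [Pr [Pr [Base bool]] * [Base str]] * [Base str]] → [Ty [Pr [Pr [Base bool]] * [Base str]] → [Ty [Pr [Base bool]]]]]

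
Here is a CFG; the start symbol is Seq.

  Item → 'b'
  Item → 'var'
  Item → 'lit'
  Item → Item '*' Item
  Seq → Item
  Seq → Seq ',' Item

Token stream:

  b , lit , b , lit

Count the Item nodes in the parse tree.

[Seq [Seq [Seq [Seq [Item b]] , [Item lit]] , [Item b]] , [Item lit]]

4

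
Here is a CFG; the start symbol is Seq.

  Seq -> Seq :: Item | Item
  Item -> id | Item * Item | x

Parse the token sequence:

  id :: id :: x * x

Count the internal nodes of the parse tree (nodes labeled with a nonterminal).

[Seq [Seq [Seq [Item id]] :: [Item id]] :: [Item [Item x] * [Item x]]]

8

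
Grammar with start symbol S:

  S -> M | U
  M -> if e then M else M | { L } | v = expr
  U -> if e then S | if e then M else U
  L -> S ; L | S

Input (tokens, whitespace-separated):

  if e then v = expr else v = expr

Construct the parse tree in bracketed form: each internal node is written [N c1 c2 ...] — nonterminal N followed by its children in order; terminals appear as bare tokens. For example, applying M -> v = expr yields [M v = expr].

S
M
if e then M else M
if e then v = expr else M
if e then v = expr else v = expr

[S [M if e then [M v = expr] else [M v = expr]]]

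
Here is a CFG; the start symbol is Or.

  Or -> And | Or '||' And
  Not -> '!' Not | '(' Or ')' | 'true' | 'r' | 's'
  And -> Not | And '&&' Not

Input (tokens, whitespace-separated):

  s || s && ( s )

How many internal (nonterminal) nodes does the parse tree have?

[Or [Or [And [Not s]]] || [And [And [Not s]] && [Not ( [Or [And [Not s]]] )]]]

11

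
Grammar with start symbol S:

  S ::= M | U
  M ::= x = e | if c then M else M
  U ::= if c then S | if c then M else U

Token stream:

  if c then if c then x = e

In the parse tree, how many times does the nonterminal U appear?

[S [U if c then [S [U if c then [S [M x = e]]]]]]

2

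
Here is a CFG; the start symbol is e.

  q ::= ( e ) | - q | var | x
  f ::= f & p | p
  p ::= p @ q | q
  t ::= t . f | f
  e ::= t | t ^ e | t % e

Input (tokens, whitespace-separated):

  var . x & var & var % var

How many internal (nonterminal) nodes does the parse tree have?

[e [t [t [f [p [q var]]]] . [f [f [f [p [q x]]] & [p [q var]]] & [p [q var]]]] % [e [t [f [p [q var]]]]]]

20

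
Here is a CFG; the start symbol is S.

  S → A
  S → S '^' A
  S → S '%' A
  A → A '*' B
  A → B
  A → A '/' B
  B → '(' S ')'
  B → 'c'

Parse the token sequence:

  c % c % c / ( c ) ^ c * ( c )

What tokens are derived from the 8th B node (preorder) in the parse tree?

[S [S [S [S [A [B c]]] % [A [B c]]] % [A [A [B c]] / [B ( [S [A [B c]]] )]]] ^ [A [A [B c]] * [B ( [S [A [B c]]] )]]]

c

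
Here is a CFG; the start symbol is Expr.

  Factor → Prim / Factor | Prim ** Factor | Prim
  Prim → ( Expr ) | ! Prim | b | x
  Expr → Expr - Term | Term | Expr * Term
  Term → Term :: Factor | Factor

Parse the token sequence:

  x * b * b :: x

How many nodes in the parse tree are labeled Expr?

[Expr [Expr [Expr [Term [Factor [Prim x]]]] * [Term [Factor [Prim b]]]] * [Term [Term [Factor [Prim b]]] :: [Factor [Prim x]]]]

3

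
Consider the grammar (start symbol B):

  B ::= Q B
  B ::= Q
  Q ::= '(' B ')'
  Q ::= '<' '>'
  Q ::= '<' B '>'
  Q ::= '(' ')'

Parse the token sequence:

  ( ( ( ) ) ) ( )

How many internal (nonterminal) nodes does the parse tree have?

[B [Q ( [B [Q ( [B [Q ( )]] )]] )] [B [Q ( )]]]

8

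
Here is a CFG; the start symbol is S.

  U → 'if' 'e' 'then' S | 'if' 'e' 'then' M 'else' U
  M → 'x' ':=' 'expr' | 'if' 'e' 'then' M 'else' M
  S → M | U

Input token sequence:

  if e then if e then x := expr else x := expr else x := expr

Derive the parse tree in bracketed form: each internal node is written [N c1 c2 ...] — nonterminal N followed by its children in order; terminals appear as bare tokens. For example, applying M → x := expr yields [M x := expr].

[S [M if e then [M if e then [M x := expr] else [M x := expr]] else [M x := expr]]]

S
M
if e then M else M
if e then if e then M else M else M
if e then if e then x := expr else M else M
if e then if e then x := expr else x := expr else M
if e then if e then x := expr else x := expr else x := expr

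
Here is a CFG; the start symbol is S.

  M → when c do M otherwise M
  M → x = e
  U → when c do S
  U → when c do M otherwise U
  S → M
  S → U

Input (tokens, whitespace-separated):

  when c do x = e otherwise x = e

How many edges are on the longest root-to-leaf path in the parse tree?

3

[S [M when c do [M x = e] otherwise [M x = e]]]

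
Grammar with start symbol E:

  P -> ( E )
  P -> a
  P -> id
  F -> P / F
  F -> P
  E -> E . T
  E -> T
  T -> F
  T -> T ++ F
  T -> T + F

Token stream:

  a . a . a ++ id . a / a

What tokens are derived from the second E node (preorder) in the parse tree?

a . a . a ++ id

[E [E [E [E [T [F [P a]]]] . [T [F [P a]]]] . [T [T [F [P a]]] ++ [F [P id]]]] . [T [F [P a] / [F [P a]]]]]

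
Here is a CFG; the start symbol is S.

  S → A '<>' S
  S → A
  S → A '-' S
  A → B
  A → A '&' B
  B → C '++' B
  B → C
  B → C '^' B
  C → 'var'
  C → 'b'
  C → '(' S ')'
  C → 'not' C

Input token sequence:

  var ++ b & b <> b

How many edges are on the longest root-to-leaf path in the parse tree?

6

[S [A [A [B [C var] ++ [B [C b]]]] & [B [C b]]] <> [S [A [B [C b]]]]]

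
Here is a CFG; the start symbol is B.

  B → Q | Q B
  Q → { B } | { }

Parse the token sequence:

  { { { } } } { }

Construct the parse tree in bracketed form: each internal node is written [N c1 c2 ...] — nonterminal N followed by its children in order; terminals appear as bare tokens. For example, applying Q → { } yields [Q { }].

[B [Q { [B [Q { [B [Q { }]] }]] }] [B [Q { }]]]

B
Q B
{ B } B
{ Q } B
{ { B } } B
{ { Q } } B
{ { { } } } B
{ { { } } } Q
{ { { } } } { }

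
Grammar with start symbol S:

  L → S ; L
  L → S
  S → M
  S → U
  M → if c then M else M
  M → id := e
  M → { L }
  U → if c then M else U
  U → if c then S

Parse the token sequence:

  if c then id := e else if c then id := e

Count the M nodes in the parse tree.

2

[S [U if c then [M id := e] else [U if c then [S [M id := e]]]]]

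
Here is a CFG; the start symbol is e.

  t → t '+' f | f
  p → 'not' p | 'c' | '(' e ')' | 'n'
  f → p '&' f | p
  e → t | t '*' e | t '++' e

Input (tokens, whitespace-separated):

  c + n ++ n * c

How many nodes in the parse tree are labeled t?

[e [t [t [f [p c]]] + [f [p n]]] ++ [e [t [f [p n]]] * [e [t [f [p c]]]]]]

4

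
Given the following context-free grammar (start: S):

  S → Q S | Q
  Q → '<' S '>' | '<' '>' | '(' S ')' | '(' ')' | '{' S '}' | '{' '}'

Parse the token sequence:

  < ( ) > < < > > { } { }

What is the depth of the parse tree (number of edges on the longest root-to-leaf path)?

5

[S [Q < [S [Q ( )]] >] [S [Q < [S [Q < >]] >] [S [Q { }] [S [Q { }]]]]]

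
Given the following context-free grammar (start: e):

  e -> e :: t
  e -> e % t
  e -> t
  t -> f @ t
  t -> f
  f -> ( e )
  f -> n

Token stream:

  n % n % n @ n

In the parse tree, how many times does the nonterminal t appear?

[e [e [e [t [f n]]] % [t [f n]]] % [t [f n] @ [t [f n]]]]

4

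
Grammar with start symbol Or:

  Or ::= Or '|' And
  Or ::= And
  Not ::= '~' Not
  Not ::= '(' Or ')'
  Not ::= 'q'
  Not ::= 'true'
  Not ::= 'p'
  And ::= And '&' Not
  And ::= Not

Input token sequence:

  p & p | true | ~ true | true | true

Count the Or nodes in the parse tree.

5

[Or [Or [Or [Or [Or [And [And [Not p]] & [Not p]]] | [And [Not true]]] | [And [Not ~ [Not true]]]] | [And [Not true]]] | [And [Not true]]]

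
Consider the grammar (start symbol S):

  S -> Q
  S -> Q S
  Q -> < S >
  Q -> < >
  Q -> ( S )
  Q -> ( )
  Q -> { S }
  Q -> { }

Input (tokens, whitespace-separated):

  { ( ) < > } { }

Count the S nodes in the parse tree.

4

[S [Q { [S [Q ( )] [S [Q < >]]] }] [S [Q { }]]]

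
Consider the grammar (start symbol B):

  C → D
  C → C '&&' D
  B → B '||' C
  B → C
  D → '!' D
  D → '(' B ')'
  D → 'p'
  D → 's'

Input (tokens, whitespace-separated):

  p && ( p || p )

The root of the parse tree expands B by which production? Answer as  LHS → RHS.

B → C

[B [C [C [D p]] && [D ( [B [B [C [D p]]] || [C [D p]]] )]]]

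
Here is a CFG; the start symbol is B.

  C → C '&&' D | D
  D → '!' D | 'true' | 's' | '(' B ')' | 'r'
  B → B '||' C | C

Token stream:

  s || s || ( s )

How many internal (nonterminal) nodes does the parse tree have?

[B [B [B [C [D s]]] || [C [D s]]] || [C [D ( [B [C [D s]]] )]]]

12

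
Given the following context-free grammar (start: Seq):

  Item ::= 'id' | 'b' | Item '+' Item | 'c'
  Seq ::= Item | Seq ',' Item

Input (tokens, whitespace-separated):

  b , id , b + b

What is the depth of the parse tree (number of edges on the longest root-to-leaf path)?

4

[Seq [Seq [Seq [Item b]] , [Item id]] , [Item [Item b] + [Item b]]]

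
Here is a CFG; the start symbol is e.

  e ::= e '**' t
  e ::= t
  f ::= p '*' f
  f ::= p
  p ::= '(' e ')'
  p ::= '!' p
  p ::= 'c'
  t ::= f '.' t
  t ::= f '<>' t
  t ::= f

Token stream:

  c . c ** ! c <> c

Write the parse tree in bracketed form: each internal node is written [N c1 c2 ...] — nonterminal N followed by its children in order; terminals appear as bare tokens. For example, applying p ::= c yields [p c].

[e [e [t [f [p c]] . [t [f [p c]]]]] ** [t [f [p ! [p c]]] <> [t [f [p c]]]]]

e
e ** t
t ** t
f . t ** t
p . t ** t
c . t ** t
c . f ** t
c . p ** t
c . c ** t
c . c ** f <> t
c . c ** p <> t
c . c ** ! p <> t
c . c ** ! c <> t
c . c ** ! c <> f
c . c ** ! c <> p
c . c ** ! c <> c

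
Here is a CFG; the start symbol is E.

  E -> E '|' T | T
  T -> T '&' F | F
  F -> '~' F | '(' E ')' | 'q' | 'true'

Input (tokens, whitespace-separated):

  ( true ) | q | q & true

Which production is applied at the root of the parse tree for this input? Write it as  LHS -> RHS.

E -> E '|' T

[E [E [E [T [F ( [E [T [F true]]] )]]] | [T [F q]]] | [T [T [F q]] & [F true]]]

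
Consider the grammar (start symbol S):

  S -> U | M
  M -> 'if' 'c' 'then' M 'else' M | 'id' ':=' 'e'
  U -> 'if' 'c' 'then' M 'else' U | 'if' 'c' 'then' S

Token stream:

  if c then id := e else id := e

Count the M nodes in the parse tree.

[S [M if c then [M id := e] else [M id := e]]]

3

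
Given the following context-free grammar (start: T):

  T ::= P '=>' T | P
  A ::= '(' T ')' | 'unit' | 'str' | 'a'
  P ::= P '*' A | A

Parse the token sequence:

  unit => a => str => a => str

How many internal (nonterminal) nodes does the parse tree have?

15

[T [P [A unit]] => [T [P [A a]] => [T [P [A str]] => [T [P [A a]] => [T [P [A str]]]]]]]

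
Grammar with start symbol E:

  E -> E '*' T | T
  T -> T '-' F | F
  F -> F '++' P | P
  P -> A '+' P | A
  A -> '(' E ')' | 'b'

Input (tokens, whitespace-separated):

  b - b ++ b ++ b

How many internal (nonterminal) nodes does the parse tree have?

15

[E [T [T [F [P [A b]]]] - [F [F [F [P [A b]]] ++ [P [A b]]] ++ [P [A b]]]]]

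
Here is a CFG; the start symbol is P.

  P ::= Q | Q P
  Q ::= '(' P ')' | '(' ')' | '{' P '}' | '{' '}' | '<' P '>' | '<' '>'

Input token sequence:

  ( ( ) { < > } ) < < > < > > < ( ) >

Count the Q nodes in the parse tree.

9

[P [Q ( [P [Q ( )] [P [Q { [P [Q < >]] }]]] )] [P [Q < [P [Q < >] [P [Q < >]]] >] [P [Q < [P [Q ( )]] >]]]]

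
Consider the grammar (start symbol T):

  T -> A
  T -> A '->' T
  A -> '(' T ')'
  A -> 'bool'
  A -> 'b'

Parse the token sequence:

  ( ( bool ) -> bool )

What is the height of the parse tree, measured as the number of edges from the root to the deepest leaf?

[T [A ( [T [A ( [T [A bool]] )] -> [T [A bool]]] )]]

6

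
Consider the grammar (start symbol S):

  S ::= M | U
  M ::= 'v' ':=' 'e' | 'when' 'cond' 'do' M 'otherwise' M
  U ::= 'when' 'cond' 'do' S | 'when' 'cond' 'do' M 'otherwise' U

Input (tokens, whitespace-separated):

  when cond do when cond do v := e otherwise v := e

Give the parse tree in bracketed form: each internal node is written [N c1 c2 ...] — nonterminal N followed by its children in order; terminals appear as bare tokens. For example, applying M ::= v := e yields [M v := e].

S
U
when cond do S
when cond do M
when cond do when cond do M otherwise M
when cond do when cond do v := e otherwise M
when cond do when cond do v := e otherwise v := e

[S [U when cond do [S [M when cond do [M v := e] otherwise [M v := e]]]]]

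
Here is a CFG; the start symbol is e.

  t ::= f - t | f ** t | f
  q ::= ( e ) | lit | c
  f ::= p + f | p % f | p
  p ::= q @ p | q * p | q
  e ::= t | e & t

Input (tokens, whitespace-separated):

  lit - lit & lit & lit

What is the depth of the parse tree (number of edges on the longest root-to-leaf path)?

8

[e [e [e [t [f [p [q lit]]] - [t [f [p [q lit]]]]]] & [t [f [p [q lit]]]]] & [t [f [p [q lit]]]]]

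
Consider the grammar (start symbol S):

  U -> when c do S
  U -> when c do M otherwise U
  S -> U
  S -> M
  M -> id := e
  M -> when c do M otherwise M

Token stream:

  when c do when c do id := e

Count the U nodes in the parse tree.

2

[S [U when c do [S [U when c do [S [M id := e]]]]]]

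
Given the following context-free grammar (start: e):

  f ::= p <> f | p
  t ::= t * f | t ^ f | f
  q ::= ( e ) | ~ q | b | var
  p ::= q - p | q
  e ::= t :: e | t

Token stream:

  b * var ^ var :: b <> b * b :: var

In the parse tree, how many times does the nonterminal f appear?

[e [t [t [t [f [p [q b]]]] * [f [p [q var]]]] ^ [f [p [q var]]]] :: [e [t [t [f [p [q b]] <> [f [p [q b]]]]] * [f [p [q b]]]] :: [e [t [f [p [q var]]]]]]]

7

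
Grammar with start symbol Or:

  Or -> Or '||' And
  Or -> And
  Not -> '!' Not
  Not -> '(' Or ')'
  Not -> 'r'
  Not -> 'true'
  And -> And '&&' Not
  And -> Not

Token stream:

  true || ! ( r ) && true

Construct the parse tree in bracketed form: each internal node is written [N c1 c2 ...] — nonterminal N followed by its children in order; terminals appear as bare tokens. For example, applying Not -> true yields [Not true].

Or
Or || And
And || And
Not || And
true || And
true || And && Not
true || Not && Not
true || ! Not && Not
true || ! ( Or ) && Not
true || ! ( And ) && Not
true || ! ( Not ) && Not
true || ! ( r ) && Not
true || ! ( r ) && true

[Or [Or [And [Not true]]] || [And [And [Not ! [Not ( [Or [And [Not r]]] )]]] && [Not true]]]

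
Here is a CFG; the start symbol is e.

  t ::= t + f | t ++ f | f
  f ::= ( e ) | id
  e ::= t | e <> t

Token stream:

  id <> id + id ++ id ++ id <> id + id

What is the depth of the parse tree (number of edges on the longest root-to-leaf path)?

7

[e [e [e [t [f id]]] <> [t [t [t [t [f id]] + [f id]] ++ [f id]] ++ [f id]]] <> [t [t [f id]] + [f id]]]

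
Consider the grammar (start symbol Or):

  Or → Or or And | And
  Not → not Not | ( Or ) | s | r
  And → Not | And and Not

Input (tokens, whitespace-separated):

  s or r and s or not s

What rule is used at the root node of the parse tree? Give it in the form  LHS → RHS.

[Or [Or [Or [And [Not s]]] or [And [And [Not r]] and [Not s]]] or [And [Not not [Not s]]]]

Or → Or or And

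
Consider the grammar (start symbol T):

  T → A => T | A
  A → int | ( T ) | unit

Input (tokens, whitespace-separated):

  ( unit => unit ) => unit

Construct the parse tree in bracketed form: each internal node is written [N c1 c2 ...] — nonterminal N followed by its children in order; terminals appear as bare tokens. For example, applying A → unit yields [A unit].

T
A => T
( T ) => T
( A => T ) => T
( unit => T ) => T
( unit => A ) => T
( unit => unit ) => T
( unit => unit ) => A
( unit => unit ) => unit

[T [A ( [T [A unit] => [T [A unit]]] )] => [T [A unit]]]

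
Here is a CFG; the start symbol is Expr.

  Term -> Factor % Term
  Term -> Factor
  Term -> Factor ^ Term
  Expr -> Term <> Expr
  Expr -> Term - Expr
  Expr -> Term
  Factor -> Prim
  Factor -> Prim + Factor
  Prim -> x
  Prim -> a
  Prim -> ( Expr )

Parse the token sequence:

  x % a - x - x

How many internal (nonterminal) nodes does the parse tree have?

15

[Expr [Term [Factor [Prim x]] % [Term [Factor [Prim a]]]] - [Expr [Term [Factor [Prim x]]] - [Expr [Term [Factor [Prim x]]]]]]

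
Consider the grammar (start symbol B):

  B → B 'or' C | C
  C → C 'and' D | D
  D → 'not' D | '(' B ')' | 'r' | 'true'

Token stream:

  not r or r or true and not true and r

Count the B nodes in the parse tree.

3

[B [B [B [C [D not [D r]]]] or [C [D r]]] or [C [C [C [D true]] and [D not [D true]]] and [D r]]]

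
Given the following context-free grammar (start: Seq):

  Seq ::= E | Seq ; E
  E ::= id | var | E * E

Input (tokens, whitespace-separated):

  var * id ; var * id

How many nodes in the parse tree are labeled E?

6

[Seq [Seq [E [E var] * [E id]]] ; [E [E var] * [E id]]]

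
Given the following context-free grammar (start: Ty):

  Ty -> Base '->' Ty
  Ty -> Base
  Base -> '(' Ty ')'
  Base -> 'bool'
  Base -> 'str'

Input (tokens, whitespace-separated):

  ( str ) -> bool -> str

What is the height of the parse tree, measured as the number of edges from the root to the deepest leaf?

[Ty [Base ( [Ty [Base str]] )] -> [Ty [Base bool] -> [Ty [Base str]]]]

4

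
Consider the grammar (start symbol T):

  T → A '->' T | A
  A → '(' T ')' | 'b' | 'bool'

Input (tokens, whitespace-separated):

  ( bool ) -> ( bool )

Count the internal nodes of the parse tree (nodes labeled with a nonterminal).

[T [A ( [T [A bool]] )] -> [T [A ( [T [A bool]] )]]]

8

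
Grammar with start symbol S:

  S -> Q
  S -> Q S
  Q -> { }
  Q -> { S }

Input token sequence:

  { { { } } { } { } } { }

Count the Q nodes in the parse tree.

[S [Q { [S [Q { [S [Q { }]] }] [S [Q { }] [S [Q { }]]]] }] [S [Q { }]]]

6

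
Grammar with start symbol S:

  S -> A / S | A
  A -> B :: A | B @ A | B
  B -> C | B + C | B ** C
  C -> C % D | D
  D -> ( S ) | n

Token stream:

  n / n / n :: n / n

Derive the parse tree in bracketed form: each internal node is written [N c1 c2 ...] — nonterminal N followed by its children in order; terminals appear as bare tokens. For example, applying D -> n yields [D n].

[S [A [B [C [D n]]]] / [S [A [B [C [D n]]]] / [S [A [B [C [D n]]] :: [A [B [C [D n]]]]] / [S [A [B [C [D n]]]]]]]]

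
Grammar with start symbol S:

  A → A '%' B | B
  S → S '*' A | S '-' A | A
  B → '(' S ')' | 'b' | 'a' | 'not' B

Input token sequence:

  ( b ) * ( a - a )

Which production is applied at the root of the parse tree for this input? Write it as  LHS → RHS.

S → S '*' A

[S [S [A [B ( [S [A [B b]]] )]]] * [A [B ( [S [S [A [B a]]] - [A [B a]]] )]]]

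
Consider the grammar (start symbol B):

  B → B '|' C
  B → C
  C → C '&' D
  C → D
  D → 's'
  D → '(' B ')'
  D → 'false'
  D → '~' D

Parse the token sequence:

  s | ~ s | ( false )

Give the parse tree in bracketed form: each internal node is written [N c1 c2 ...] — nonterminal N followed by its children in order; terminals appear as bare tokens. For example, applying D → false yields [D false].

[B [B [B [C [D s]]] | [C [D ~ [D s]]]] | [C [D ( [B [C [D false]]] )]]]

B
B | C
B | C | C
C | C | C
D | C | C
s | C | C
s | D | C
s | ~ D | C
s | ~ s | C
s | ~ s | D
s | ~ s | ( B )
s | ~ s | ( C )
s | ~ s | ( D )
s | ~ s | ( false )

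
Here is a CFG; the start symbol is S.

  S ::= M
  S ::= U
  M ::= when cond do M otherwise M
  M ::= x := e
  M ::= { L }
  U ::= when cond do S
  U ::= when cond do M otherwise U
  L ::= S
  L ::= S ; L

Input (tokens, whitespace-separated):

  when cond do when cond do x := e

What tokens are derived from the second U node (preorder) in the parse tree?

when cond do x := e

[S [U when cond do [S [U when cond do [S [M x := e]]]]]]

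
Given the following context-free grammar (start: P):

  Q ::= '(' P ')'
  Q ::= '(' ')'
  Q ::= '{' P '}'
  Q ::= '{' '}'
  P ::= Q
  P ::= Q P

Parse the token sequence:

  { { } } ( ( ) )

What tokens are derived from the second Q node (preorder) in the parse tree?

{ }

[P [Q { [P [Q { }]] }] [P [Q ( [P [Q ( )]] )]]]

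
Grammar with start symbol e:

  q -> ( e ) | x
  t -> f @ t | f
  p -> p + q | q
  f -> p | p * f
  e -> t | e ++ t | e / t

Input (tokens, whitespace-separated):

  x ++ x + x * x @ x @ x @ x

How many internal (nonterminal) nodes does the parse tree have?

[e [e [t [f [p [q x]]]]] ++ [t [f [p [p [q x]] + [q x]] * [f [p [q x]]]] @ [t [f [p [q x]]] @ [t [f [p [q x]]] @ [t [f [p [q x]]]]]]]]

27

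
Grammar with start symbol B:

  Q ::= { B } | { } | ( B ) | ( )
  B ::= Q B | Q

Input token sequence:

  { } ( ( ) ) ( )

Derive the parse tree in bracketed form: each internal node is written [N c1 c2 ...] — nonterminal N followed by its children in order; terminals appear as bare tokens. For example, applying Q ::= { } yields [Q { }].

[B [Q { }] [B [Q ( [B [Q ( )]] )] [B [Q ( )]]]]

B
Q B
{ } B
{ } Q B
{ } ( B ) B
{ } ( Q ) B
{ } ( ( ) ) B
{ } ( ( ) ) Q
{ } ( ( ) ) ( )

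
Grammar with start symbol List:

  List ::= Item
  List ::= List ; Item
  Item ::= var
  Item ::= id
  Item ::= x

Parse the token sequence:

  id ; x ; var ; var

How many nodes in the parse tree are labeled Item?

[List [List [List [List [Item id]] ; [Item x]] ; [Item var]] ; [Item var]]

4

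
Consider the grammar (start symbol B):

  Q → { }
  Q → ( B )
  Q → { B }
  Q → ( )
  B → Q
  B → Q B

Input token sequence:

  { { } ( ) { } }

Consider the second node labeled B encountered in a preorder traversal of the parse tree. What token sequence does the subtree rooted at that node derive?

{ } ( ) { }

[B [Q { [B [Q { }] [B [Q ( )] [B [Q { }]]]] }]]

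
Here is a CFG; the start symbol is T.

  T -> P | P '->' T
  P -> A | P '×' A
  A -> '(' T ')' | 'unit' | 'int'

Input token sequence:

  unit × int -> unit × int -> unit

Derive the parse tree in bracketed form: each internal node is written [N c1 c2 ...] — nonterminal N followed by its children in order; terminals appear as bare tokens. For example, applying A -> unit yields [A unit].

T
P -> T
P × A -> T
A × A -> T
unit × A -> T
unit × int -> T
unit × int -> P -> T
unit × int -> P × A -> T
unit × int -> A × A -> T
unit × int -> unit × A -> T
unit × int -> unit × int -> T
unit × int -> unit × int -> P
unit × int -> unit × int -> A
unit × int -> unit × int -> unit

[T [P [P [A unit]] × [A int]] -> [T [P [P [A unit]] × [A int]] -> [T [P [A unit]]]]]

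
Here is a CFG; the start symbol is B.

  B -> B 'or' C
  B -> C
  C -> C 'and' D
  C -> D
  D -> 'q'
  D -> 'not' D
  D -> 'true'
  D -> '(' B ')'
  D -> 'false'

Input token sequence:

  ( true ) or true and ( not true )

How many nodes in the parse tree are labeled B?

[B [B [C [D ( [B [C [D true]]] )]]] or [C [C [D true]] and [D ( [B [C [D not [D true]]]] )]]]

4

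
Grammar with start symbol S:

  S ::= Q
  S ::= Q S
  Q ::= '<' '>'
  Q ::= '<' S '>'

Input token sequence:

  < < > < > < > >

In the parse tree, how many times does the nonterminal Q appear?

[S [Q < [S [Q < >] [S [Q < >] [S [Q < >]]]] >]]

4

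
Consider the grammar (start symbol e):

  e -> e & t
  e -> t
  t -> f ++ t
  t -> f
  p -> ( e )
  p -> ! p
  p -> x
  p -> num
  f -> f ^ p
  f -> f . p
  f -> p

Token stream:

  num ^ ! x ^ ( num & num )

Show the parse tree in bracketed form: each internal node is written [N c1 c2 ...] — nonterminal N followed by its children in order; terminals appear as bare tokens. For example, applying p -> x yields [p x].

e
t
f
f ^ p
f ^ p ^ p
p ^ p ^ p
num ^ p ^ p
num ^ ! p ^ p
num ^ ! x ^ p
num ^ ! x ^ ( e )
num ^ ! x ^ ( e & t )
num ^ ! x ^ ( t & t )
num ^ ! x ^ ( f & t )
num ^ ! x ^ ( p & t )
num ^ ! x ^ ( num & t )
num ^ ! x ^ ( num & f )
num ^ ! x ^ ( num & p )
num ^ ! x ^ ( num & num )

[e [t [f [f [f [p num]] ^ [p ! [p x]]] ^ [p ( [e [e [t [f [p num]]]] & [t [f [p num]]]] )]]]]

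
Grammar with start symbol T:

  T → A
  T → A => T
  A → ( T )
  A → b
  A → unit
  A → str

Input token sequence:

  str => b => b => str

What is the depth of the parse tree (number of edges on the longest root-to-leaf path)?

5

[T [A str] => [T [A b] => [T [A b] => [T [A str]]]]]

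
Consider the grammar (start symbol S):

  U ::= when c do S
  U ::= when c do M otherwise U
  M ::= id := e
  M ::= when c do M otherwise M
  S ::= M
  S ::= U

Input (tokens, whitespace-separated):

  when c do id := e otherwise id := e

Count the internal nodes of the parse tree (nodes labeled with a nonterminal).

[S [M when c do [M id := e] otherwise [M id := e]]]

4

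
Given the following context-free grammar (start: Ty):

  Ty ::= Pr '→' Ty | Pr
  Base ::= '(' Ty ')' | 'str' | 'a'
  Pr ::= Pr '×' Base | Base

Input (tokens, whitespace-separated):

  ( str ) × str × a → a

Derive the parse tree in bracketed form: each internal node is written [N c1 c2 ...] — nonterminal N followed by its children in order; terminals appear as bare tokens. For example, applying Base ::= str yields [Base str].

[Ty [Pr [Pr [Pr [Base ( [Ty [Pr [Base str]]] )]] × [Base str]] × [Base a]] → [Ty [Pr [Base a]]]]

Ty
Pr → Ty
Pr × Base → Ty
Pr × Base × Base → Ty
Base × Base × Base → Ty
( Ty ) × Base × Base → Ty
( Pr ) × Base × Base → Ty
( Base ) × Base × Base → Ty
( str ) × Base × Base → Ty
( str ) × str × Base → Ty
( str ) × str × a → Ty
( str ) × str × a → Pr
( str ) × str × a → Base
( str ) × str × a → a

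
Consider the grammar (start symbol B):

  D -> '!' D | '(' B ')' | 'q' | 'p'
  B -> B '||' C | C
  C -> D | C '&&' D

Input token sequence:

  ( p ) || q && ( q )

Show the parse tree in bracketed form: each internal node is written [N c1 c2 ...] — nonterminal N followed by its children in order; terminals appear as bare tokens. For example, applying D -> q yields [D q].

B
B || C
C || C
D || C
( B ) || C
( C ) || C
( D ) || C
( p ) || C
( p ) || C && D
( p ) || D && D
( p ) || q && D
( p ) || q && ( B )
( p ) || q && ( C )
( p ) || q && ( D )
( p ) || q && ( q )

[B [B [C [D ( [B [C [D p]]] )]]] || [C [C [D q]] && [D ( [B [C [D q]]] )]]]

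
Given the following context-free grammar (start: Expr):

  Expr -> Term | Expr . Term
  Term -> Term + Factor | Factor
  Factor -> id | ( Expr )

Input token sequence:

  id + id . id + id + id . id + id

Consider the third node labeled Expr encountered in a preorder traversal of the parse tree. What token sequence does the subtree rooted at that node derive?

[Expr [Expr [Expr [Term [Term [Factor id]] + [Factor id]]] . [Term [Term [Term [Factor id]] + [Factor id]] + [Factor id]]] . [Term [Term [Factor id]] + [Factor id]]]

id + id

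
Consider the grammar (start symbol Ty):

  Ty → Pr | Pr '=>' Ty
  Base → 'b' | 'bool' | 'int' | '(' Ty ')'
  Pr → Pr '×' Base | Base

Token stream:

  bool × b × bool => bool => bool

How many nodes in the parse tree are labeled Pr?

[Ty [Pr [Pr [Pr [Base bool]] × [Base b]] × [Base bool]] => [Ty [Pr [Base bool]] => [Ty [Pr [Base bool]]]]]

5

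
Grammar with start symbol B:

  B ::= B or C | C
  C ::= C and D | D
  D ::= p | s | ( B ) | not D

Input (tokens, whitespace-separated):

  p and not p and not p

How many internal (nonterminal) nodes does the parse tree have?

9

[B [C [C [C [D p]] and [D not [D p]]] and [D not [D p]]]]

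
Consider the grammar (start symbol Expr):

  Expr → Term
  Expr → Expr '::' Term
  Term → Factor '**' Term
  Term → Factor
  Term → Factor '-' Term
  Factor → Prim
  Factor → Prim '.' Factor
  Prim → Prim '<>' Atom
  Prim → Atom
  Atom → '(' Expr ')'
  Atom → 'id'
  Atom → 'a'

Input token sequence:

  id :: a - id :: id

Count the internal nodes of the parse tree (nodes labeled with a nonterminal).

19

[Expr [Expr [Expr [Term [Factor [Prim [Atom id]]]]] :: [Term [Factor [Prim [Atom a]]] - [Term [Factor [Prim [Atom id]]]]]] :: [Term [Factor [Prim [Atom id]]]]]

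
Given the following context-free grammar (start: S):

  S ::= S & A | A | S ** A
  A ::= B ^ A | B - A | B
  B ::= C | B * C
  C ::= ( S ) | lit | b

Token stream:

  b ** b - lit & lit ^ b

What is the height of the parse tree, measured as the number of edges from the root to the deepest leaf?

6

[S [S [S [A [B [C b]]]] ** [A [B [C b]] - [A [B [C lit]]]]] & [A [B [C lit]] ^ [A [B [C b]]]]]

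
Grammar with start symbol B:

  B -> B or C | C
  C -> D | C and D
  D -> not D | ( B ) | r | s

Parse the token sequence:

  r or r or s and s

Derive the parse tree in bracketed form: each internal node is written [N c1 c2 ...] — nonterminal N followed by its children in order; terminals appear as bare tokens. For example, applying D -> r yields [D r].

B
B or C
B or C or C
C or C or C
D or C or C
r or C or C
r or D or C
r or r or C
r or r or C and D
r or r or D and D
r or r or s and D
r or r or s and s

[B [B [B [C [D r]]] or [C [D r]]] or [C [C [D s]] and [D s]]]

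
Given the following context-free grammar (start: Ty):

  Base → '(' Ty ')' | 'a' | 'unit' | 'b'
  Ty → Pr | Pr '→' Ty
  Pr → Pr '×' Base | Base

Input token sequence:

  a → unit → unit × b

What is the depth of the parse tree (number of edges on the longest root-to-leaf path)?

6

[Ty [Pr [Base a]] → [Ty [Pr [Base unit]] → [Ty [Pr [Pr [Base unit]] × [Base b]]]]]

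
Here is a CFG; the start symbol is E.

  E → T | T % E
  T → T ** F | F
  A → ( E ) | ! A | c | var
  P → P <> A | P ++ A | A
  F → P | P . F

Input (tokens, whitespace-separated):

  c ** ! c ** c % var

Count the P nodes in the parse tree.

4

[E [T [T [T [F [P [A c]]]] ** [F [P [A ! [A c]]]]] ** [F [P [A c]]]] % [E [T [F [P [A var]]]]]]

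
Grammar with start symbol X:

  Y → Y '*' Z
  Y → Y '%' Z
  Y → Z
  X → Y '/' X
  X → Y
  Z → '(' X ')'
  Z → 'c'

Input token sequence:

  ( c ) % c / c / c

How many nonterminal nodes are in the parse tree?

14

[X [Y [Y [Z ( [X [Y [Z c]]] )]] % [Z c]] / [X [Y [Z c]] / [X [Y [Z c]]]]]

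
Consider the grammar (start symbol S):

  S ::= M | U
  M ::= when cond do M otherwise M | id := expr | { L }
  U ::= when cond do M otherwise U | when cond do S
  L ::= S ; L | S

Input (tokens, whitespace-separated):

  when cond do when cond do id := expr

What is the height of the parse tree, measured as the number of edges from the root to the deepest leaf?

[S [U when cond do [S [U when cond do [S [M id := expr]]]]]]

6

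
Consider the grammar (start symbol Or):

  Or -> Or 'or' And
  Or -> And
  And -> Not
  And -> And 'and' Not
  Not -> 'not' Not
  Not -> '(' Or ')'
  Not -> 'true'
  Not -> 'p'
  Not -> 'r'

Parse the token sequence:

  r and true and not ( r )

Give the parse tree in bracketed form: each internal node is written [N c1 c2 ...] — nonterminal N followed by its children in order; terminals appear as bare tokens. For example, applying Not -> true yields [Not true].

[Or [And [And [And [Not r]] and [Not true]] and [Not not [Not ( [Or [And [Not r]]] )]]]]

Or
And
And and Not
And and Not and Not
Not and Not and Not
r and Not and Not
r and true and Not
r and true and not Not
r and true and not ( Or )
r and true and not ( And )
r and true and not ( Not )
r and true and not ( r )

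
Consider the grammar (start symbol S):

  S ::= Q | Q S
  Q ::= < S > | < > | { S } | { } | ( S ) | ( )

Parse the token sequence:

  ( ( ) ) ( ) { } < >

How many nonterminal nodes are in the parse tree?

[S [Q ( [S [Q ( )]] )] [S [Q ( )] [S [Q { }] [S [Q < >]]]]]

10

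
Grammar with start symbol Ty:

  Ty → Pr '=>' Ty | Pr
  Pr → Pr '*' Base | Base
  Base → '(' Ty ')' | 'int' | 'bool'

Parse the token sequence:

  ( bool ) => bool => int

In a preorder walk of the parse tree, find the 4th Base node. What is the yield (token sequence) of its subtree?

[Ty [Pr [Base ( [Ty [Pr [Base bool]]] )]] => [Ty [Pr [Base bool]] => [Ty [Pr [Base int]]]]]

int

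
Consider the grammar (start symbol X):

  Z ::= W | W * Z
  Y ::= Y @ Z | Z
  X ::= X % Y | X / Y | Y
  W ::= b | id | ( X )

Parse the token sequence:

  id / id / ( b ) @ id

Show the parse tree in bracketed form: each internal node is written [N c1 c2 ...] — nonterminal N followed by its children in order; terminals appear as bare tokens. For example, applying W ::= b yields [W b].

X
X / Y
X / Y / Y
Y / Y / Y
Z / Y / Y
W / Y / Y
id / Y / Y
id / Z / Y
id / W / Y
id / id / Y
id / id / Y @ Z
id / id / Z @ Z
id / id / W @ Z
id / id / ( X ) @ Z
id / id / ( Y ) @ Z
id / id / ( Z ) @ Z
id / id / ( W ) @ Z
id / id / ( b ) @ Z
id / id / ( b ) @ W
id / id / ( b ) @ id

[X [X [X [Y [Z [W id]]]] / [Y [Z [W id]]]] / [Y [Y [Z [W ( [X [Y [Z [W b]]]] )]]] @ [Z [W id]]]]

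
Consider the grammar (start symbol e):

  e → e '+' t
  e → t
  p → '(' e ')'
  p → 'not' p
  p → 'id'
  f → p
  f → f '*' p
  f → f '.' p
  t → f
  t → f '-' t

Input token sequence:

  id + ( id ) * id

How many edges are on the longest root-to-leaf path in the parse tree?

[e [e [t [f [p id]]]] + [t [f [f [p ( [e [t [f [p id]]]] )]] * [p id]]]]

9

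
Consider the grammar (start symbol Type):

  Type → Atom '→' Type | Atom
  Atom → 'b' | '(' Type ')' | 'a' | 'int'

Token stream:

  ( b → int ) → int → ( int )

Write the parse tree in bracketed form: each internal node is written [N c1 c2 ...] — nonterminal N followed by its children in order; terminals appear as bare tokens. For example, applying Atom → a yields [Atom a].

Type
Atom → Type
( Type ) → Type
( Atom → Type ) → Type
( b → Type ) → Type
( b → Atom ) → Type
( b → int ) → Type
( b → int ) → Atom → Type
( b → int ) → int → Type
( b → int ) → int → Atom
( b → int ) → int → ( Type )
( b → int ) → int → ( Atom )
( b → int ) → int → ( int )

[Type [Atom ( [Type [Atom b] → [Type [Atom int]]] )] → [Type [Atom int] → [Type [Atom ( [Type [Atom int]] )]]]]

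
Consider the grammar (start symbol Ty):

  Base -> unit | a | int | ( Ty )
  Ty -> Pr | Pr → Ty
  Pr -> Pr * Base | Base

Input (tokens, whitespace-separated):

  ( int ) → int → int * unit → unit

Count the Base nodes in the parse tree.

[Ty [Pr [Base ( [Ty [Pr [Base int]]] )]] → [Ty [Pr [Base int]] → [Ty [Pr [Pr [Base int]] * [Base unit]] → [Ty [Pr [Base unit]]]]]]

6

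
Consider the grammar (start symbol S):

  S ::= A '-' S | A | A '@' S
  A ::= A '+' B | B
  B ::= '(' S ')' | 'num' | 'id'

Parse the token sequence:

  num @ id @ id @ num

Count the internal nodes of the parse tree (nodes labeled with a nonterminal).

[S [A [B num]] @ [S [A [B id]] @ [S [A [B id]] @ [S [A [B num]]]]]]

12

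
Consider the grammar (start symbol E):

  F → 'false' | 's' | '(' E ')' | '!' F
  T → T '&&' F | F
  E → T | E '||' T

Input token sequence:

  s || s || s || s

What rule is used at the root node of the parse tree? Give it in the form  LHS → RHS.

E → E '||' T

[E [E [E [E [T [F s]]] || [T [F s]]] || [T [F s]]] || [T [F s]]]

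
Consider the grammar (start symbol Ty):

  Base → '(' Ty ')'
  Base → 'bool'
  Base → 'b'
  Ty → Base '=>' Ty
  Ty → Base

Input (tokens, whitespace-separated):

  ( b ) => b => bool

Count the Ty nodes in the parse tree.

[Ty [Base ( [Ty [Base b]] )] => [Ty [Base b] => [Ty [Base bool]]]]

4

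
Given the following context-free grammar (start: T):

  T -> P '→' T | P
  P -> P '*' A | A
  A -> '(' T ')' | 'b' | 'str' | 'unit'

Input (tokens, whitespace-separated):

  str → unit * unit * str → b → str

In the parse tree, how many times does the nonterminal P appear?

6

[T [P [A str]] → [T [P [P [P [A unit]] * [A unit]] * [A str]] → [T [P [A b]] → [T [P [A str]]]]]]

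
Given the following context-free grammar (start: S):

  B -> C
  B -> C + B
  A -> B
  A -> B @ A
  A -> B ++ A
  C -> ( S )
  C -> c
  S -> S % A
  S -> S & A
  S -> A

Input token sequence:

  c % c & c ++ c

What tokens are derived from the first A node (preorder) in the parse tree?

[S [S [S [A [B [C c]]]] % [A [B [C c]]]] & [A [B [C c]] ++ [A [B [C c]]]]]

c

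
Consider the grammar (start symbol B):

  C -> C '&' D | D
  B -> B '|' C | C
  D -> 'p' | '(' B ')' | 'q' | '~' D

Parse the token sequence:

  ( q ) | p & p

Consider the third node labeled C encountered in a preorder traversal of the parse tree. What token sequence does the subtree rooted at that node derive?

[B [B [C [D ( [B [C [D q]]] )]]] | [C [C [D p]] & [D p]]]

p & p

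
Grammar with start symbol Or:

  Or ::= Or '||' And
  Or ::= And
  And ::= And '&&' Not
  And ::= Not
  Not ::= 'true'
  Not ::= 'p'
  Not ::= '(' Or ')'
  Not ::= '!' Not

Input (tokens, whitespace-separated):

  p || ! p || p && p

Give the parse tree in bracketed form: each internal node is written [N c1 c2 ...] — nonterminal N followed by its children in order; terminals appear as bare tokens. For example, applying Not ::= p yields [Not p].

Or
Or || And
Or || And || And
And || And || And
Not || And || And
p || And || And
p || Not || And
p || ! Not || And
p || ! p || And
p || ! p || And && Not
p || ! p || Not && Not
p || ! p || p && Not
p || ! p || p && p

[Or [Or [Or [And [Not p]]] || [And [Not ! [Not p]]]] || [And [And [Not p]] && [Not p]]]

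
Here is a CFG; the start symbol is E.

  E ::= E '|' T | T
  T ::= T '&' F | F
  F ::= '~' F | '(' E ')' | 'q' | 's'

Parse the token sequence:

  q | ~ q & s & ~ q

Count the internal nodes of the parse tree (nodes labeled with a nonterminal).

12

[E [E [T [F q]]] | [T [T [T [F ~ [F q]]] & [F s]] & [F ~ [F q]]]]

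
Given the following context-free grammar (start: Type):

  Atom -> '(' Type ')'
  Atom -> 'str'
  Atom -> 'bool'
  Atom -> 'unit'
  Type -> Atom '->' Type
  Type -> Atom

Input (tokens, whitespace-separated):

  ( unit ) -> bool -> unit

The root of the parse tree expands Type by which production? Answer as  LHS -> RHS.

Type -> Atom '->' Type

[Type [Atom ( [Type [Atom unit]] )] -> [Type [Atom bool] -> [Type [Atom unit]]]]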